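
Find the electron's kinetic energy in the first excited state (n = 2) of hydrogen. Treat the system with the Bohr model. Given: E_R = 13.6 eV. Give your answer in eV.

3.40 eV

For a Coulomb orbit the virial theorem gives K = −E_n.
E_n = −E_R·Z²/n², so K = E_R·Z²/n² = 13.6 × 1²/2² = 3.40 eV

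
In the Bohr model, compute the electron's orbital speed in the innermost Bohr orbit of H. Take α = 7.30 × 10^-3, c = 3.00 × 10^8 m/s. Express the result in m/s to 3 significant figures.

v_n = Zαc/n = 1 × 0.00730 × 3.00 × 10^8 / 1
    = 2.19 × 10^6 m/s

2.19 × 10^6 m/s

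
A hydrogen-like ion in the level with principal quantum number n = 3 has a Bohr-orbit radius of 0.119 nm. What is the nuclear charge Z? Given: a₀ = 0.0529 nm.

r_n = n²a₀/Z ⇒ Z = n²a₀/r = 3² × 0.0529 / 0.119 ≈ 4.00
Z = 4

4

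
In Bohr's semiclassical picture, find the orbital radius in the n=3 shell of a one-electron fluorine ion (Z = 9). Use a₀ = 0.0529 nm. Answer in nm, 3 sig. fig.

0.0529 nm

r_n = n²a₀/Z = 3² × 0.0529 / 9
    = 9 × 0.0529 / 9 = 0.0529 nm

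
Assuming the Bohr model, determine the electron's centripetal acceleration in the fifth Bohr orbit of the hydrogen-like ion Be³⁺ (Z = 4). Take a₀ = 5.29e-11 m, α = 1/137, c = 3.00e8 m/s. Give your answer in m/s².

9.28e21 m/s²

r = n²a₀/Z = 3.31e-10 m, v = Zαc/n = 1.75e6 m/s
a = v²/r = (1.75e6)² / 3.31e-10 = 9.28e21 m/s²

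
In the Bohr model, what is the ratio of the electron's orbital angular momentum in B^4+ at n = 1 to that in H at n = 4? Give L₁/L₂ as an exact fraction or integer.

1/4

L = nℏ is independent of Z.
L₁/L₂ = n₁/n₂ = 1/4 = 1/4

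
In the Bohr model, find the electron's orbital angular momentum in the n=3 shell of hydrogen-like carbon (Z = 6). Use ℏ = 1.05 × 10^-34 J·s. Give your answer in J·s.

L_n = nℏ = 3 × 1.05 × 10^-34 = 3.15 × 10^-34 J·s

3.15 × 10^-34 J·s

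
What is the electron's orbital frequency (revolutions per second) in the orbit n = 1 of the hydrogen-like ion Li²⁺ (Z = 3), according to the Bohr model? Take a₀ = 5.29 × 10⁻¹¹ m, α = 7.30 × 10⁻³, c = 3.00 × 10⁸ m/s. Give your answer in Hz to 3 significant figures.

r = n²a₀/Z = 1.76 × 10⁻¹¹ m, v = Zαc/n = 6.57 × 10⁶ m/s
f = v/(2πr) = 5.93 × 10¹⁶ Hz

5.93 × 10¹⁶ Hz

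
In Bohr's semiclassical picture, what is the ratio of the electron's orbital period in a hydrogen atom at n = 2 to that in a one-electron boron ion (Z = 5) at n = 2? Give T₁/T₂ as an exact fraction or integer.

T ∝ Z^-2 · n^3
T₁/T₂ = (1/5)^-2 · (2/2)^3 = 25

25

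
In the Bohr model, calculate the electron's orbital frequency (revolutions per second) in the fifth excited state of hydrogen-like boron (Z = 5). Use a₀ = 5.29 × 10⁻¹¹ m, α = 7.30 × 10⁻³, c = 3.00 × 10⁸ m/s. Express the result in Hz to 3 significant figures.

7.63 × 10¹⁴ Hz

r = n²a₀/Z = 3.81 × 10⁻¹⁰ m, v = Zαc/n = 1.82 × 10⁶ m/s
f = v/(2πr) = 7.63 × 10¹⁴ Hz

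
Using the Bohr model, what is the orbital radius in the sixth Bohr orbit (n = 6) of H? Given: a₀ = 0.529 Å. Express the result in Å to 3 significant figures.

19.0 Å

r_n = n²a₀/Z = 6² × 0.529 / 1
    = 36 × 0.529 / 1 = 19.0 Å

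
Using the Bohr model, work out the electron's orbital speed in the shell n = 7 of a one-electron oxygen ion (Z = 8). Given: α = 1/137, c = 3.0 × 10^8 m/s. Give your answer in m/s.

v_n = Zαc/n = 8 × 0.0073 × 3.0 × 10^8 / 7
    = 2.5 × 10^6 m/s

2.5 × 10^6 m/s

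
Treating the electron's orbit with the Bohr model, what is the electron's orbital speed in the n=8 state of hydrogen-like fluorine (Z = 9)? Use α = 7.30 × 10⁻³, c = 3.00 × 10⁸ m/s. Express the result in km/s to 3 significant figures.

v_n = Zαc/n = 9 × 0.00730 × 3.00 × 10⁸ / 8
    = 2460 km/s

2460 km/s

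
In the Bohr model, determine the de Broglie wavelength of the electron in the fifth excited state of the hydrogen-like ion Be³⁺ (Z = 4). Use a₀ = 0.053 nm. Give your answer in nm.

The Bohr quantisation condition is nλ = 2πr_n.
r_n = n²a₀/Z = 0.48 nm
λ = 2πr_n/n = 2π·0.48/6 = 0.50 nm

0.50 nm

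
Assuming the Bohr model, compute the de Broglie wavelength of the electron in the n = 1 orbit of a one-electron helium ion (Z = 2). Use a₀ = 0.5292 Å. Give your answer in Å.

The Bohr quantisation condition is nλ = 2πr_n.
r_n = n²a₀/Z = 0.2646 Å
λ = 2πr_n/n = 2π·0.2646/1 = 1.663 Å

1.663 Å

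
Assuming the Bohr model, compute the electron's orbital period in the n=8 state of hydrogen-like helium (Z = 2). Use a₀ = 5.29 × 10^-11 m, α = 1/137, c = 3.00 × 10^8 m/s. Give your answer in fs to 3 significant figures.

19.4 fs

r = n²a₀/Z = 8²·5.29 × 10^-11/2 = 1.69 × 10^-9 m
v = Zαc/n = 2·0.00730·3.00 × 10^8/8 = 5.47 × 10^5 m/s
T = 2πr/v = 1.94 × 10^-14 s = 19.4 fs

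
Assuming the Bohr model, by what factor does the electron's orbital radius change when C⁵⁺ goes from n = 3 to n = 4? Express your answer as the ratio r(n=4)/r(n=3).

r ∝ Z^-1 · n^2; with Z fixed, r ∝ n^2.
r(n=4)/r(n=3) = (4/3)^2 = 16/9

16/9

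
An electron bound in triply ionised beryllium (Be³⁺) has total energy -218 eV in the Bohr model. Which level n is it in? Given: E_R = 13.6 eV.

E_n = −E_R Z²/n² ⇒ n² = E_R Z²/(−E_n) = 13.6 × 4² / 218 ≈ 1.00
n = 1

1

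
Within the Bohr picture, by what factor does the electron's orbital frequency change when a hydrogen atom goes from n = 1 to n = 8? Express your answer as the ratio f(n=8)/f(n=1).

f ∝ Z^2 · n^-3; with Z fixed, f ∝ n^-3.
f(n=8)/f(n=1) = (8/1)^-3 = 1/512

1/512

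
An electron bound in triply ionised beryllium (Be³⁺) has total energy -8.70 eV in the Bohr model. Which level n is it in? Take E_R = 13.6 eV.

E_n = −E_R Z²/n² ⇒ n² = E_R Z²/(−E_n) = 13.6 × 4² / 8.70 ≈ 25.01
n = 5

5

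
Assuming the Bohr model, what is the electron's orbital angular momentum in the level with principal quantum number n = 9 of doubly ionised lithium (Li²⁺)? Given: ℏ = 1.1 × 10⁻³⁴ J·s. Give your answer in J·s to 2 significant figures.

L_n = nℏ = 9 × 1.1 × 10⁻³⁴ = 9.9 × 10⁻³⁴ J·s

9.9 × 10⁻³⁴ J·s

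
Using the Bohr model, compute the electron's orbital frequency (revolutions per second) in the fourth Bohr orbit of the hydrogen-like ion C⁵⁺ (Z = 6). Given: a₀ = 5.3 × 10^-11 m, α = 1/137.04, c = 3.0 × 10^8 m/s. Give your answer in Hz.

3.7 × 10^15 Hz

r = n²a₀/Z = 1.4 × 10^-10 m, v = Zαc/n = 3.3 × 10^6 m/s
f = v/(2πr) = 3.7 × 10^15 Hz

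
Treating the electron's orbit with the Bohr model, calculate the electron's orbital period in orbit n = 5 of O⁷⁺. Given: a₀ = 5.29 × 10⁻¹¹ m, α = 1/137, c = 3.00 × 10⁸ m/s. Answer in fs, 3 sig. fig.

r = n²a₀/Z = 5²·5.29 × 10⁻¹¹/8 = 1.65 × 10⁻¹⁰ m
v = Zαc/n = 8·0.00730·3.00 × 10⁸/5 = 3.50 × 10⁶ m/s
T = 2πr/v = 2.96 × 10⁻¹⁶ s = 0.296 fs

0.296 fs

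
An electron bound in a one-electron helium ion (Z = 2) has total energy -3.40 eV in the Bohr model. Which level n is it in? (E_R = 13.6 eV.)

E_n = −E_R Z²/n² ⇒ n² = E_R Z²/(−E_n) = 13.6 × 2² / 3.40 ≈ 16.00
n = 4

4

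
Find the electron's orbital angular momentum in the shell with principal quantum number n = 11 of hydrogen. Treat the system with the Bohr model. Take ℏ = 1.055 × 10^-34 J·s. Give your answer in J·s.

1.160 × 10^-33 J·s

L_n = nℏ = 11 × 1.055 × 10^-34 = 1.160 × 10^-33 J·s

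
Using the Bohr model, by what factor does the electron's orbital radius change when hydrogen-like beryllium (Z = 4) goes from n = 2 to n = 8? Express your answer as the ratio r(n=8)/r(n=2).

16

r ∝ Z^-1 · n^2; with Z fixed, r ∝ n^2.
r(n=8)/r(n=2) = (8/2)^2 = 16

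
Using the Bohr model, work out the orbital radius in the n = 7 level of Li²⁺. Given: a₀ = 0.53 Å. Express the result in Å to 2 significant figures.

r_n = n²a₀/Z = 7² × 0.53 / 3
    = 49 × 0.53 / 3 = 8.7 Å

8.7 Å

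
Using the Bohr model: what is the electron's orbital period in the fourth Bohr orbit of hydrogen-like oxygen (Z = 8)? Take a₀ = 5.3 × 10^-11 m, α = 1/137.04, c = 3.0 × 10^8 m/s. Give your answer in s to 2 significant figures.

1.5 × 10^-16 s

r = n²a₀/Z = 4²·5.3 × 10^-11/8 = 1.1 × 10^-10 m
v = Zαc/n = 8·0.0073·3.0 × 10^8/4 = 4.4 × 10^6 m/s
T = 2πr/v = 1.5 × 10^-16 s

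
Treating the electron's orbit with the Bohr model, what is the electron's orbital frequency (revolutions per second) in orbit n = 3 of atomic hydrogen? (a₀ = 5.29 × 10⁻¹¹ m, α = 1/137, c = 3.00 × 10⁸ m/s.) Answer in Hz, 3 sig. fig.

2.44 × 10¹⁴ Hz

r = n²a₀/Z = 4.76 × 10⁻¹⁰ m, v = Zαc/n = 7.30 × 10⁵ m/s
f = v/(2πr) = 2.44 × 10¹⁴ Hz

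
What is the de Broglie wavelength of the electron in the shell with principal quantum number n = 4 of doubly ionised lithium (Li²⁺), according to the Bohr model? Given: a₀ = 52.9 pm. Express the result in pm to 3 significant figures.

The Bohr quantisation condition is nλ = 2πr_n.
r_n = n²a₀/Z = 282 pm
λ = 2πr_n/n = 2π·282/4 = 443 pm

443 pm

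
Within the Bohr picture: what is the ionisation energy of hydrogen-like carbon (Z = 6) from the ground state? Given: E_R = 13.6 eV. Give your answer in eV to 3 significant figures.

E_n = −E_R·Z²/n² = −13.6 × 6²/1² eV = -490 eV
Ionisation energy = −E_n = 490 eV

490 eV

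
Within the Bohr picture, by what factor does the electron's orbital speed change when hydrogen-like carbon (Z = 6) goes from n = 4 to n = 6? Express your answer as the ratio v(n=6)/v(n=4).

2/3

v ∝ Z^1 · n^-1; with Z fixed, v ∝ n^-1.
v(n=6)/v(n=4) = (6/4)^-1 = 2/3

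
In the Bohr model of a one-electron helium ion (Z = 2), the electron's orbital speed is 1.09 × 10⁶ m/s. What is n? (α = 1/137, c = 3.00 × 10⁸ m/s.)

v_n = Zαc/n ⇒ n = Zαc/v = 2 × 0.00730 × 3.00 × 10⁸ / 1.09 × 10⁶ ≈ 4.02
n = 4

4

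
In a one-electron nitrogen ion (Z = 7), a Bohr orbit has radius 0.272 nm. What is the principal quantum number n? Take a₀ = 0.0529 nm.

r_n = n²a₀/Z ⇒ n² = rZ/a₀ = 0.272 × 7 / 0.0529 ≈ 35.99
n = 6

6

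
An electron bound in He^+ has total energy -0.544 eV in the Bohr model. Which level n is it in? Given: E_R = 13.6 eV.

10

E_n = −E_R Z²/n² ⇒ n² = E_R Z²/(−E_n) = 13.6 × 2² / 0.544 ≈ 100.00
n = 10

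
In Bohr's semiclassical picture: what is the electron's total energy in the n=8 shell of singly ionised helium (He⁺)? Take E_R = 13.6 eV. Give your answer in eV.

-0.850 eV

E_n = −E_R·Z²/n² = −13.6 × 2²/8² = -0.850 eV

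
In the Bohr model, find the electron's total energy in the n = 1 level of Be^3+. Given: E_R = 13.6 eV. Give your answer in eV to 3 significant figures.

-218 eV

E_n = −E_R·Z²/n² = −13.6 × 4²/1² = -218 eV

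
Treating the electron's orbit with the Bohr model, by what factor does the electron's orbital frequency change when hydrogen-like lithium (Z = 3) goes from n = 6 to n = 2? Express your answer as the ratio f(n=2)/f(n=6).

f ∝ Z^2 · n^-3; with Z fixed, f ∝ n^-3.
f(n=2)/f(n=6) = (2/6)^-3 = 27

27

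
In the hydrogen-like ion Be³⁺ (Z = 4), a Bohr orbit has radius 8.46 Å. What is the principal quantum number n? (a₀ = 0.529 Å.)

8

r_n = n²a₀/Z ⇒ n² = rZ/a₀ = 8.46 × 4 / 0.529 ≈ 63.97
n = 8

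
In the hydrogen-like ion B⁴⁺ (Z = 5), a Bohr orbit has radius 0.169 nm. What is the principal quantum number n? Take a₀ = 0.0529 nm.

4

r_n = n²a₀/Z ⇒ n² = rZ/a₀ = 0.169 × 5 / 0.0529 ≈ 15.97
n = 4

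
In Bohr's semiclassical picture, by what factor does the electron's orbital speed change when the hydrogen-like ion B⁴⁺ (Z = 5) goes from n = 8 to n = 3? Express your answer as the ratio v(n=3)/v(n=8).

v ∝ Z^1 · n^-1; with Z fixed, v ∝ n^-1.
v(n=3)/v(n=8) = (3/8)^-1 = 8/3

8/3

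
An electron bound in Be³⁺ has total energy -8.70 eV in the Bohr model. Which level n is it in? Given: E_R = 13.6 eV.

5

E_n = −E_R Z²/n² ⇒ n² = E_R Z²/(−E_n) = 13.6 × 4² / 8.70 ≈ 25.01
n = 5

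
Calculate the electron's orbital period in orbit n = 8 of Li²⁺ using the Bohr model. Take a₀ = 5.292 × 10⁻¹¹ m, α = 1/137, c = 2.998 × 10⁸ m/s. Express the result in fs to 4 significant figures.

r = n²a₀/Z = 8²·5.292 × 10⁻¹¹/3 = 1.129 × 10⁻⁹ m
v = Zαc/n = 3·0.007299·2.998 × 10⁸/8 = 8.206 × 10⁵ m/s
T = 2πr/v = 8.644 × 10⁻¹⁵ s = 8.644 fs

8.644 fs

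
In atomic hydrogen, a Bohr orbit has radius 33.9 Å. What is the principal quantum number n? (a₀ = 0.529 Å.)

8

r_n = n²a₀/Z ⇒ n² = rZ/a₀ = 33.9 × 1 / 0.529 ≈ 64.08
n = 8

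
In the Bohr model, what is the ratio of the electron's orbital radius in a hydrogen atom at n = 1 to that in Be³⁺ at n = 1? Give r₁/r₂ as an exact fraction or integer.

4

r ∝ Z^-1 · n^2
r₁/r₂ = (1/4)^-1 · (1/1)^2 = 4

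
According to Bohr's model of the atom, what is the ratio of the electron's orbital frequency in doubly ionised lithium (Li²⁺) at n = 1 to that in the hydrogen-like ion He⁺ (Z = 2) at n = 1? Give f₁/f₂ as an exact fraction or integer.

f ∝ Z^2 · n^-3
f₁/f₂ = (3/2)^2 · (1/1)^-3 = 9/4

9/4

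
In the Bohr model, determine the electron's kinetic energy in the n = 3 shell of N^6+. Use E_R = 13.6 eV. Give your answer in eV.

74.0 eV

For a Coulomb orbit the virial theorem gives K = −E_n.
E_n = −E_R·Z²/n², so K = E_R·Z²/n² = 13.6 × 7²/3² = 74.0 eV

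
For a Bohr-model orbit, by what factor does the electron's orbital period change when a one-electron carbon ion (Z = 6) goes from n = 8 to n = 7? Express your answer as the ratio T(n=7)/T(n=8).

343/512

T ∝ Z^-2 · n^3; with Z fixed, T ∝ n^3.
T(n=7)/T(n=8) = (7/8)^3 = 343/512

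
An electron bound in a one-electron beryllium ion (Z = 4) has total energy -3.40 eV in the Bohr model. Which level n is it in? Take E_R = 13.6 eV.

8

E_n = −E_R Z²/n² ⇒ n² = E_R Z²/(−E_n) = 13.6 × 4² / 3.40 ≈ 64.00
n = 8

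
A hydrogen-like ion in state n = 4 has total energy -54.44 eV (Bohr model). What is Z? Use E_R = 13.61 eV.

E_n = −E_R Z²/n² ⇒ Z² = −E_n n²/E_R = 54.44 × 4² / 13.61 ≈ 64.00
Z = 8

8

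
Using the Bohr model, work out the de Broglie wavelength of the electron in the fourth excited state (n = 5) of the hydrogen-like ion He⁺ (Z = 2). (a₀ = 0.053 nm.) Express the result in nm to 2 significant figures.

The Bohr quantisation condition is nλ = 2πr_n.
r_n = n²a₀/Z = 0.66 nm
λ = 2πr_n/n = 2π·0.66/5 = 0.83 nm

0.83 nm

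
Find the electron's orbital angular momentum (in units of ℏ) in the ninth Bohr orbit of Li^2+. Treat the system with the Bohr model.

L_n = nℏ, so L/ℏ = n = 9.

9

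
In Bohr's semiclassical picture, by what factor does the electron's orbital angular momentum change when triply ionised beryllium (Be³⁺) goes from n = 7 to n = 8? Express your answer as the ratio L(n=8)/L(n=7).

8/7

L = nℏ depends only on n, so L ∝ n.
L(n=8)/L(n=7) = (8/7)^1 = 8/7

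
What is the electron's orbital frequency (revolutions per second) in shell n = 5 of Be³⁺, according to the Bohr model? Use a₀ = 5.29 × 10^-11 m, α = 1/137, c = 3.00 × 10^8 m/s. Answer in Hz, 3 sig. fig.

8.43 × 10^14 Hz

r = n²a₀/Z = 3.31 × 10^-10 m, v = Zαc/n = 1.75 × 10^6 m/s
f = v/(2πr) = 8.43 × 10^14 Hz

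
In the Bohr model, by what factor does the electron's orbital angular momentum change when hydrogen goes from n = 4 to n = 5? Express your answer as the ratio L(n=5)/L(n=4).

L = nℏ depends only on n, so L ∝ n.
L(n=5)/L(n=4) = (5/4)^1 = 5/4

5/4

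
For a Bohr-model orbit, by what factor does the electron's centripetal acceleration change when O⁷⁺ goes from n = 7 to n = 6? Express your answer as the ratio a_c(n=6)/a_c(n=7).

2401/1296

a_c ∝ Z^3 · n^-4; with Z fixed, a_c ∝ n^-4.
a_c(n=6)/a_c(n=7) = (6/7)^-4 = 2401/1296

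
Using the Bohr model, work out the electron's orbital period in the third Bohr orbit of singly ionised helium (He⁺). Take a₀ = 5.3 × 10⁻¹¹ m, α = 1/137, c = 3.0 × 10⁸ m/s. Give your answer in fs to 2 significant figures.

1.0 fs

r = n²a₀/Z = 3²·5.3 × 10⁻¹¹/2 = 2.4 × 10⁻¹⁰ m
v = Zαc/n = 2·0.0073·3.0 × 10⁸/3 = 1.5 × 10⁶ m/s
T = 2πr/v = 1.0 × 10⁻¹⁵ s = 1.0 fs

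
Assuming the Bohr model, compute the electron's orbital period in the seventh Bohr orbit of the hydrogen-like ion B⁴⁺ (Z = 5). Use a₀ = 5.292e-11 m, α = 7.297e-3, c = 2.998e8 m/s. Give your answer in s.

r = n²a₀/Z = 7²·5.292e-11/5 = 5.186e-10 m
v = Zαc/n = 5·0.007297·2.998e8/7 = 1.563e6 m/s
T = 2πr/v = 2.085e-15 s

2.085e-15 s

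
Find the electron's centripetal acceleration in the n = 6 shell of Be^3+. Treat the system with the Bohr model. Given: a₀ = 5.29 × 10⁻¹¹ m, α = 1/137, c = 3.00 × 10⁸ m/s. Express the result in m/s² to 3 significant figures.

r = n²a₀/Z = 4.76 × 10⁻¹⁰ m, v = Zαc/n = 1.46 × 10⁶ m/s
a = v²/r = (1.46 × 10⁶)² / 4.76 × 10⁻¹⁰ = 4.48 × 10²¹ m/s²

4.48 × 10²¹ m/s²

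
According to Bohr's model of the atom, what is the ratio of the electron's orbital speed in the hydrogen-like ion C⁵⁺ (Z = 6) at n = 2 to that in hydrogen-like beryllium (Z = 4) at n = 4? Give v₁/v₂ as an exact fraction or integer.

3

v ∝ Z^1 · n^-1
v₁/v₂ = (6/4)^1 · (2/4)^-1 = 3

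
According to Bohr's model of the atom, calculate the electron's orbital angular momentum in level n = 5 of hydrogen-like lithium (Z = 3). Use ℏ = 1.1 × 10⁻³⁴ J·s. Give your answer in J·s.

L_n = nℏ = 5 × 1.1 × 10⁻³⁴ = 5.5 × 10⁻³⁴ J·s

5.5 × 10⁻³⁴ J·s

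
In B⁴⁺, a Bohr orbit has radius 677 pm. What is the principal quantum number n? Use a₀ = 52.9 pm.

8

r_n = n²a₀/Z ⇒ n² = rZ/a₀ = 677 × 5 / 52.9 ≈ 63.99
n = 8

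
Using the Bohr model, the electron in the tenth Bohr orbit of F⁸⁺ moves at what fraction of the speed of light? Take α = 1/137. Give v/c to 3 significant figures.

0.00657

v_n = Zαc/n, so v/c = Zα/n = 9 × 0.00730 / 10 = 0.00657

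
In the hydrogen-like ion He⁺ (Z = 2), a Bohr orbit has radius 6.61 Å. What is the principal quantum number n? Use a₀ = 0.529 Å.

r_n = n²a₀/Z ⇒ n² = rZ/a₀ = 6.61 × 2 / 0.529 ≈ 24.99
n = 5

5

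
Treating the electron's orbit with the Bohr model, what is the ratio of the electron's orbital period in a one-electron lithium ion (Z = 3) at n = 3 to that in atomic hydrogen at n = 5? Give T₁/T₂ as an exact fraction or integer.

3/125

T ∝ Z^-2 · n^3
T₁/T₂ = (3/1)^-2 · (3/5)^3 = 3/125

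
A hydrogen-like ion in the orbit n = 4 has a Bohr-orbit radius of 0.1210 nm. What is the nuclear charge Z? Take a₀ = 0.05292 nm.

r_n = n²a₀/Z ⇒ Z = n²a₀/r = 4² × 0.05292 / 0.1210 ≈ 7.00
Z = 7

7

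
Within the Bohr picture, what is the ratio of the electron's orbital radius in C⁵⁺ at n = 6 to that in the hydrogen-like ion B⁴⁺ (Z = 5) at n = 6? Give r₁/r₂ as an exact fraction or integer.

r ∝ Z^-1 · n^2
r₁/r₂ = (6/5)^-1 · (6/6)^2 = 5/6

5/6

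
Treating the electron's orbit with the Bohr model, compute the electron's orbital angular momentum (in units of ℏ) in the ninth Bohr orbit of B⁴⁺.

L_n = nℏ, so L/ℏ = n = 9.

9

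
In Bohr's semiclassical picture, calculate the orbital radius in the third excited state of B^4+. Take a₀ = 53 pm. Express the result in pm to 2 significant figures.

170 pm

r_n = n²a₀/Z = 4² × 53 / 5
    = 16 × 53 / 5 = 170 pm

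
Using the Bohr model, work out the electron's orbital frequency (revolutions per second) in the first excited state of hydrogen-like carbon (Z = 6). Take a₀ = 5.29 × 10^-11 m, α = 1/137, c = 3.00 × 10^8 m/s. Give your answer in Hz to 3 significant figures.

r = n²a₀/Z = 3.53 × 10^-11 m, v = Zαc/n = 6.57 × 10^6 m/s
f = v/(2πr) = 2.96 × 10^16 Hz

2.96 × 10^16 Hz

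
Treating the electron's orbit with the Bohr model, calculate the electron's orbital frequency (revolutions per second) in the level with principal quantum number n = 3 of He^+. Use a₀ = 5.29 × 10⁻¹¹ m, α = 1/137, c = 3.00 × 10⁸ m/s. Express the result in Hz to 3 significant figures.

r = n²a₀/Z = 2.38 × 10⁻¹⁰ m, v = Zαc/n = 1.46 × 10⁶ m/s
f = v/(2πr) = 9.76 × 10¹⁴ Hz

9.76 × 10¹⁴ Hz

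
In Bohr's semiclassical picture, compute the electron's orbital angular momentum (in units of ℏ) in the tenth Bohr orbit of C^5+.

L_n = nℏ, so L/ℏ = n = 10.

10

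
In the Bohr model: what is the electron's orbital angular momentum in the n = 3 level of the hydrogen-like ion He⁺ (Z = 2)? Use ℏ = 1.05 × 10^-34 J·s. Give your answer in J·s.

L_n = nℏ = 3 × 1.05 × 10^-34 = 3.15 × 10^-34 J·s

3.15 × 10^-34 J·s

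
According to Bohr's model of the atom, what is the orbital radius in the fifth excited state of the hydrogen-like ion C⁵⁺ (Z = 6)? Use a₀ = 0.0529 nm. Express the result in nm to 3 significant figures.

r_n = n²a₀/Z = 6² × 0.0529 / 6
    = 36 × 0.0529 / 6 = 0.317 nm

0.317 nm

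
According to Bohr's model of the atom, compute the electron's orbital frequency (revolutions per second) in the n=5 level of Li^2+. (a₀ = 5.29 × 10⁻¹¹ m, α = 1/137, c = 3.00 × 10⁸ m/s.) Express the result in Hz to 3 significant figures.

r = n²a₀/Z = 4.41 × 10⁻¹⁰ m, v = Zαc/n = 1.31 × 10⁶ m/s
f = v/(2πr) = 4.74 × 10¹⁴ Hz

4.74 × 10¹⁴ Hz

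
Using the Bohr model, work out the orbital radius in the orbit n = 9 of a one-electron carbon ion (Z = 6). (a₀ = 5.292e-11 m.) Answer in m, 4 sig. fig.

7.144e-10 m

r_n = n²a₀/Z = 9² × 5.292e-11 / 6
    = 81 × 5.292e-11 / 6 = 7.144e-10 m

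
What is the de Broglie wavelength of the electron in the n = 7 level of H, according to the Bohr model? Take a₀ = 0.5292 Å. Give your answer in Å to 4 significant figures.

23.28 Å

The Bohr quantisation condition is nλ = 2πr_n.
r_n = n²a₀/Z = 25.93 Å
λ = 2πr_n/n = 2π·25.93/7 = 23.28 Å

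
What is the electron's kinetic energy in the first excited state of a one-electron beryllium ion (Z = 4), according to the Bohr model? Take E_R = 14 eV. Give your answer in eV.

56 eV

For a Coulomb orbit the virial theorem gives K = −E_n.
E_n = −E_R·Z²/n², so K = E_R·Z²/n² = 14 × 4²/2² = 56 eV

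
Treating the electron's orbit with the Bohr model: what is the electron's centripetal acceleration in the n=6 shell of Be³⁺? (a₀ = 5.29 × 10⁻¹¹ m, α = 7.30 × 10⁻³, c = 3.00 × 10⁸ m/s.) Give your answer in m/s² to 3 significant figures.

4.48 × 10²¹ m/s²

r = n²a₀/Z = 4.76 × 10⁻¹⁰ m, v = Zαc/n = 1.46 × 10⁶ m/s
a = v²/r = (1.46 × 10⁶)² / 4.76 × 10⁻¹⁰ = 4.48 × 10²¹ m/s²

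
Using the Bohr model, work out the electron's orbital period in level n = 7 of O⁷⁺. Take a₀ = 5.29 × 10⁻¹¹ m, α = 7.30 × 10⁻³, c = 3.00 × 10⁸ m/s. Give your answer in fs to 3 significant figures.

r = n²a₀/Z = 7²·5.29 × 10⁻¹¹/8 = 3.24 × 10⁻¹⁰ m
v = Zαc/n = 8·0.00730·3.00 × 10⁸/7 = 2.50 × 10⁶ m/s
T = 2πr/v = 8.13 × 10⁻¹⁶ s = 0.813 fs

0.813 fs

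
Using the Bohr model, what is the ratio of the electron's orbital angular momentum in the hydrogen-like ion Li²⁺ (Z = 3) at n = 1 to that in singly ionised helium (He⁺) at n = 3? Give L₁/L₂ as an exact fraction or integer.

L = nℏ is independent of Z.
L₁/L₂ = n₁/n₂ = 1/3 = 1/3

1/3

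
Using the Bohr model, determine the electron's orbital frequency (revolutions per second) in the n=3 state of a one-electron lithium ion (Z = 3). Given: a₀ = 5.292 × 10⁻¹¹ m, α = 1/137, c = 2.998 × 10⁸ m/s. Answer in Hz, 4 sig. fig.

r = n²a₀/Z = 1.588 × 10⁻¹⁰ m, v = Zαc/n = 2.188 × 10⁶ m/s
f = v/(2πr) = 2.194 × 10¹⁵ Hz

2.194 × 10¹⁵ Hz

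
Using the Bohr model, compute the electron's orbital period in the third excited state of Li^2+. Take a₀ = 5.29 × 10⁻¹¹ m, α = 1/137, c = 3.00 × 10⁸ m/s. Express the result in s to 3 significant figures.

r = n²a₀/Z = 4²·5.29 × 10⁻¹¹/3 = 2.82 × 10⁻¹⁰ m
v = Zαc/n = 3·0.00730·3.00 × 10⁸/4 = 1.64 × 10⁶ m/s
T = 2πr/v = 1.08 × 10⁻¹⁵ s

1.08 × 10⁻¹⁵ s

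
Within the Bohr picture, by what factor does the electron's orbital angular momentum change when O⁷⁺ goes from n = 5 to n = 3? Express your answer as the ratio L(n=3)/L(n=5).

3/5

L = nℏ depends only on n, so L ∝ n.
L(n=3)/L(n=5) = (3/5)^1 = 3/5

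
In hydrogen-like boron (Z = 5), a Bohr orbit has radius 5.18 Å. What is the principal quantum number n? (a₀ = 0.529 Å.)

r_n = n²a₀/Z ⇒ n² = rZ/a₀ = 5.18 × 5 / 0.529 ≈ 48.96
n = 7

7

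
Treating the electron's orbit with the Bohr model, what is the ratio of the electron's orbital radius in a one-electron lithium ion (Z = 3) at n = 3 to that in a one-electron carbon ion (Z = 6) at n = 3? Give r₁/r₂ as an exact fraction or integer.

2

r ∝ Z^-1 · n^2
r₁/r₂ = (3/6)^-1 · (3/3)^2 = 2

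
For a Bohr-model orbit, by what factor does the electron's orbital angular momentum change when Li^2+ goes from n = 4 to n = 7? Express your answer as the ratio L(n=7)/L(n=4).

L = nℏ depends only on n, so L ∝ n.
L(n=7)/L(n=4) = (7/4)^1 = 7/4

7/4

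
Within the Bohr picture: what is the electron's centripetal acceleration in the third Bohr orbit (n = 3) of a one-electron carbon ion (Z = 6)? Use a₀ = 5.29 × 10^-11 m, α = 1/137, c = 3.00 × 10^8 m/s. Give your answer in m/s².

2.42 × 10^23 m/s²

r = n²a₀/Z = 7.94 × 10^-11 m, v = Zαc/n = 4.38 × 10^6 m/s
a = v²/r = (4.38 × 10^6)² / 7.94 × 10^-11 = 2.42 × 10^23 m/s²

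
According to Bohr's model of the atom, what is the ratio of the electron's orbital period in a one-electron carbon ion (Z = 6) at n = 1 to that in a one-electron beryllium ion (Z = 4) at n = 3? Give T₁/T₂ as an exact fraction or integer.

4/243

T ∝ Z^-2 · n^3
T₁/T₂ = (6/4)^-2 · (1/3)^3 = 4/243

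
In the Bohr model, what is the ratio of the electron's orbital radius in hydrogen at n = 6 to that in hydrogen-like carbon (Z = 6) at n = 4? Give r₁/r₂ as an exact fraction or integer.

27/2

r ∝ Z^-1 · n^2
r₁/r₂ = (1/6)^-1 · (6/4)^2 = 27/2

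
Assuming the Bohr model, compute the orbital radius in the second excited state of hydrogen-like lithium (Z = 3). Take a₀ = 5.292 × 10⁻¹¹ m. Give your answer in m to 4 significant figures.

r_n = n²a₀/Z = 3² × 5.292 × 10⁻¹¹ / 3
    = 9 × 5.292 × 10⁻¹¹ / 3 = 1.588 × 10⁻¹⁰ m

1.588 × 10⁻¹⁰ m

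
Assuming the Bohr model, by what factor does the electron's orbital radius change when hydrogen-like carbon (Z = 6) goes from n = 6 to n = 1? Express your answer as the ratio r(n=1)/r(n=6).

1/36

r ∝ Z^-1 · n^2; with Z fixed, r ∝ n^2.
r(n=1)/r(n=6) = (1/6)^2 = 1/36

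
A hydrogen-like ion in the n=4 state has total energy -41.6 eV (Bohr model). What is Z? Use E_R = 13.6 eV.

7

E_n = −E_R Z²/n² ⇒ Z² = −E_n n²/E_R = 41.6 × 4² / 13.6 ≈ 48.94
Z = 7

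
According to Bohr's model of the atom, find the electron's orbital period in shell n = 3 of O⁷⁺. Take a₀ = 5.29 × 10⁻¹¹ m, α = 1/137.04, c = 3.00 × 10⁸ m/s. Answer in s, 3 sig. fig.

r = n²a₀/Z = 3²·5.29 × 10⁻¹¹/8 = 5.95 × 10⁻¹¹ m
v = Zαc/n = 8·0.00730·3.00 × 10⁸/3 = 5.84 × 10⁶ m/s
T = 2πr/v = 6.41 × 10⁻¹⁷ s

6.41 × 10⁻¹⁷ s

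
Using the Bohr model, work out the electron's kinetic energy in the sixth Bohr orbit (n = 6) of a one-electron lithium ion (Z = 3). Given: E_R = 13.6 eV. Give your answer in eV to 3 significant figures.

3.40 eV

For a Coulomb orbit the virial theorem gives K = −E_n.
E_n = −E_R·Z²/n², so K = E_R·Z²/n² = 13.6 × 3²/6² = 3.40 eV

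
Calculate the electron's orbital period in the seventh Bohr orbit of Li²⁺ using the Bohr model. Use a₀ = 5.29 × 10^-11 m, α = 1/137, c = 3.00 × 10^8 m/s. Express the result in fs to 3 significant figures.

5.78 fs

r = n²a₀/Z = 7²·5.29 × 10^-11/3 = 8.64 × 10^-10 m
v = Zαc/n = 3·0.00730·3.00 × 10^8/7 = 9.38 × 10^5 m/s
T = 2πr/v = 5.78 × 10^-15 s = 5.78 fs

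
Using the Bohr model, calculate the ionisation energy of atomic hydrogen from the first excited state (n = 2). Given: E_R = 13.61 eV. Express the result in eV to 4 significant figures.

3.402 eV

E_n = −E_R·Z²/n² = −13.61 × 1²/2² eV = -3.402 eV
Ionisation energy = −E_n = 3.402 eV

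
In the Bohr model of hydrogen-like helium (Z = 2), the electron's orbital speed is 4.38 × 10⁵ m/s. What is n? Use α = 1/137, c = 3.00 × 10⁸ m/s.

10

v_n = Zαc/n ⇒ n = Zαc/v = 2 × 0.00730 × 3.00 × 10⁸ / 4.38 × 10⁵ ≈ 10.00
n = 10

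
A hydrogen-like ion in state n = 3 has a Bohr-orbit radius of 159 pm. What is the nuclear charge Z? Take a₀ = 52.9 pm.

r_n = n²a₀/Z ⇒ Z = n²a₀/r = 3² × 52.9 / 159 ≈ 2.99
Z = 3

3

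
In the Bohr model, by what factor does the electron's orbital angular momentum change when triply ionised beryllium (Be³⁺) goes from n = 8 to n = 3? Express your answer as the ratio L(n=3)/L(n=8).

L = nℏ depends only on n, so L ∝ n.
L(n=3)/L(n=8) = (3/8)^1 = 3/8

3/8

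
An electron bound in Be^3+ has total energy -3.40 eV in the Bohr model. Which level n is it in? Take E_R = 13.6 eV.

8

E_n = −E_R Z²/n² ⇒ n² = E_R Z²/(−E_n) = 13.6 × 4² / 3.40 ≈ 64.00
n = 8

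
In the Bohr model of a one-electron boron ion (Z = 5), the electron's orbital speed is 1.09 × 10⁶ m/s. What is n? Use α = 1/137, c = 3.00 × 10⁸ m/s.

10

v_n = Zαc/n ⇒ n = Zαc/v = 5 × 0.00730 × 3.00 × 10⁸ / 1.09 × 10⁶ ≈ 10.04
n = 10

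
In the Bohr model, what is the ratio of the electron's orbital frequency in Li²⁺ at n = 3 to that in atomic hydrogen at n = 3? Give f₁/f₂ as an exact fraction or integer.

9

f ∝ Z^2 · n^-3
f₁/f₂ = (3/1)^2 · (3/3)^-3 = 9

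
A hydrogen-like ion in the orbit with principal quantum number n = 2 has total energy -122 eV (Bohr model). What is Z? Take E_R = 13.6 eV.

6

E_n = −E_R Z²/n² ⇒ Z² = −E_n n²/E_R = 122 × 2² / 13.6 ≈ 35.88
Z = 6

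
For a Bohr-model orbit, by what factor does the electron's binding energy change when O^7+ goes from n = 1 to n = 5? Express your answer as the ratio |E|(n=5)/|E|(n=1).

1/25

|E| ∝ Z^2 · n^-2; with Z fixed, |E| ∝ n^-2.
|E|(n=5)/|E|(n=1) = (5/1)^-2 = 1/25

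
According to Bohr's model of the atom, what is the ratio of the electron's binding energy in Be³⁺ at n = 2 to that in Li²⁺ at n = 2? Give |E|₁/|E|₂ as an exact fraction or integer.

16/9

|E| ∝ Z^2 · n^-2
|E|₁/|E|₂ = (4/3)^2 · (2/2)^-2 = 16/9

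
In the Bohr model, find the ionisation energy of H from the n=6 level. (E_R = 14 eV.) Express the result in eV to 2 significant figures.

0.39 eV

E_n = −E_R·Z²/n² = −14 × 1²/6² eV = -0.39 eV
Ionisation energy = −E_n = 0.39 eV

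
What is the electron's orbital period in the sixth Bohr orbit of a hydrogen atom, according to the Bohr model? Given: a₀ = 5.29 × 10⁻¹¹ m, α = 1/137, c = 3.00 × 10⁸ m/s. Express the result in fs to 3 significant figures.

32.8 fs

r = n²a₀/Z = 6²·5.29 × 10⁻¹¹/1 = 1.90 × 10⁻⁹ m
v = Zαc/n = 1·0.00730·3.00 × 10⁸/6 = 3.65 × 10⁵ m/s
T = 2πr/v = 3.28 × 10⁻¹⁴ s = 32.8 fs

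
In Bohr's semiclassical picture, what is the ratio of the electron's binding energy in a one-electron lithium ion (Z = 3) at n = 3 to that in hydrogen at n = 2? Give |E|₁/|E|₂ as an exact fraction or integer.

|E| ∝ Z^2 · n^-2
|E|₁/|E|₂ = (3/1)^2 · (3/2)^-2 = 4

4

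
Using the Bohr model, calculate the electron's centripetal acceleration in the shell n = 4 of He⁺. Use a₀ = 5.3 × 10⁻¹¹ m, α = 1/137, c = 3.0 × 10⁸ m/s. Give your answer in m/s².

r = n²a₀/Z = 4.2 × 10⁻¹⁰ m, v = Zαc/n = 1.1 × 10⁶ m/s
a = v²/r = (1.1 × 10⁶)² / 4.2 × 10⁻¹⁰ = 2.8 × 10²¹ m/s²

2.8 × 10²¹ m/s²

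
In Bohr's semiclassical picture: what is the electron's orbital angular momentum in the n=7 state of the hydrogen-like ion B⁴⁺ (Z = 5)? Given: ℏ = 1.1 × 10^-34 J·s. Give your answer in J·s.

7.7 × 10^-34 J·s

L_n = nℏ = 7 × 1.1 × 10^-34 = 7.7 × 10^-34 J·s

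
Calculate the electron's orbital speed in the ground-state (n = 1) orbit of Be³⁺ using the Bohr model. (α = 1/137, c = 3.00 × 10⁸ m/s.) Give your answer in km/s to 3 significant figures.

8760 km/s

v_n = Zαc/n = 4 × 0.00730 × 3.00 × 10⁸ / 1
    = 8760 km/s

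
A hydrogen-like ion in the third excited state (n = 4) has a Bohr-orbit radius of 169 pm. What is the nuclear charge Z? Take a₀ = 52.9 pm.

5

r_n = n²a₀/Z ⇒ Z = n²a₀/r = 4² × 52.9 / 169 ≈ 5.01
Z = 5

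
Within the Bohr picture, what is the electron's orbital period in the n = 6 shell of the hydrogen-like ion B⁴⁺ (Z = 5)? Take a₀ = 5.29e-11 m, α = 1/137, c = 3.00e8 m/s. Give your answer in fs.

1.31 fs

r = n²a₀/Z = 6²·5.29e-11/5 = 3.81e-10 m
v = Zαc/n = 5·0.00730·3.00e8/6 = 1.82e6 m/s
T = 2πr/v = 1.31e-15 s = 1.31 fs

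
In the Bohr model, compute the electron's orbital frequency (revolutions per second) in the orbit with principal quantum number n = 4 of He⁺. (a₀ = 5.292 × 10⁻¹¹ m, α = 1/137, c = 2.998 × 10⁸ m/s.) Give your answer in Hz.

r = n²a₀/Z = 4.234 × 10⁻¹⁰ m, v = Zαc/n = 1.094 × 10⁶ m/s
f = v/(2πr) = 4.113 × 10¹⁴ Hz

4.113 × 10¹⁴ Hz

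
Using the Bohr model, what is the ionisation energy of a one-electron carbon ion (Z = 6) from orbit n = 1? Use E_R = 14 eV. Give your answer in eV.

500 eV

E_n = −E_R·Z²/n² = −14 × 6²/1² eV = -500 eV
Ionisation energy = −E_n = 500 eV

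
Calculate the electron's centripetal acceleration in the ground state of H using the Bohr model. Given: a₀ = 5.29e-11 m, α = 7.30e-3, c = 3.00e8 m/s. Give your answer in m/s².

r = n²a₀/Z = 5.29e-11 m, v = Zαc/n = 2.19e6 m/s
a = v²/r = (2.19e6)² / 5.29e-11 = 9.07e22 m/s²

9.07e22 m/s²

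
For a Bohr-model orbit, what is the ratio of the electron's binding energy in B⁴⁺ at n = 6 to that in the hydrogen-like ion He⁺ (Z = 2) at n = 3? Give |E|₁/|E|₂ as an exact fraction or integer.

|E| ∝ Z^2 · n^-2
|E|₁/|E|₂ = (5/2)^2 · (6/3)^-2 = 25/16

25/16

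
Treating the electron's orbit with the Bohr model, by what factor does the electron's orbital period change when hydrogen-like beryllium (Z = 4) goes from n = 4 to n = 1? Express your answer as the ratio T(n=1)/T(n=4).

1/64

T ∝ Z^-2 · n^3; with Z fixed, T ∝ n^3.
T(n=1)/T(n=4) = (1/4)^3 = 1/64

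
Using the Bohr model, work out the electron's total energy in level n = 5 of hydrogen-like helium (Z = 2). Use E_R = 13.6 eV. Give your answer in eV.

E_n = −E_R·Z²/n² = −13.6 × 2²/5² = -2.18 eV

-2.18 eV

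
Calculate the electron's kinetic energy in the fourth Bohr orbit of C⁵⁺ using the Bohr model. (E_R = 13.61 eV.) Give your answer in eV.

For a Coulomb orbit the virial theorem gives K = −E_n.
E_n = −E_R·Z²/n², so K = E_R·Z²/n² = 13.61 × 6²/4² = 30.62 eV

30.62 eV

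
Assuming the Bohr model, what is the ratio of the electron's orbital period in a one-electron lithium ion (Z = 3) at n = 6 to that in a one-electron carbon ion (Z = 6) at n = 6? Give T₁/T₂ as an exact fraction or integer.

4

T ∝ Z^-2 · n^3
T₁/T₂ = (3/6)^-2 · (6/6)^3 = 4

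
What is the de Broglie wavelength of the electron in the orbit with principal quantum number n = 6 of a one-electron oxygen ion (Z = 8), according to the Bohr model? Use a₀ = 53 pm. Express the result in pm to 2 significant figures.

The Bohr quantisation condition is nλ = 2πr_n.
r_n = n²a₀/Z = 240 pm
λ = 2πr_n/n = 2π·240/6 = 250 pm

250 pm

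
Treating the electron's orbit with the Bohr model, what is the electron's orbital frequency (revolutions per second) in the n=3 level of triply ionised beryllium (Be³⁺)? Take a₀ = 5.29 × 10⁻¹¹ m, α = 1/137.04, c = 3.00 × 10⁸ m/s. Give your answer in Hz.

r = n²a₀/Z = 1.19 × 10⁻¹⁰ m, v = Zαc/n = 2.92 × 10⁶ m/s
f = v/(2πr) = 3.90 × 10¹⁵ Hz

3.90 × 10¹⁵ Hz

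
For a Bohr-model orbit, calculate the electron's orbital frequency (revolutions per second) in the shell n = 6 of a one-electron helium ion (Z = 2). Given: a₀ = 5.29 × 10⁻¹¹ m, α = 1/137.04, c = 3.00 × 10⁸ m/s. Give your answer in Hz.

1.22 × 10¹⁴ Hz

r = n²a₀/Z = 9.52 × 10⁻¹⁰ m, v = Zαc/n = 7.30 × 10⁵ m/s
f = v/(2πr) = 1.22 × 10¹⁴ Hz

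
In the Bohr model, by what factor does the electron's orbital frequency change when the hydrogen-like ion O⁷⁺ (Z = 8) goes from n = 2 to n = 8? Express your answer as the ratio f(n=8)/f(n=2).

1/64

f ∝ Z^2 · n^-3; with Z fixed, f ∝ n^-3.
f(n=8)/f(n=2) = (8/2)^-3 = 1/64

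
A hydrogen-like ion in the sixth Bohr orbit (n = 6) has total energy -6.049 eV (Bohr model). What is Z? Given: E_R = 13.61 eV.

E_n = −E_R Z²/n² ⇒ Z² = −E_n n²/E_R = 6.049 × 6² / 13.61 ≈ 16.00
Z = 4

4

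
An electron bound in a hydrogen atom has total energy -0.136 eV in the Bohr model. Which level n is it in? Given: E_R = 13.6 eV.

E_n = −E_R Z²/n² ⇒ n² = E_R Z²/(−E_n) = 13.6 × 1² / 0.136 ≈ 100.00
n = 10

10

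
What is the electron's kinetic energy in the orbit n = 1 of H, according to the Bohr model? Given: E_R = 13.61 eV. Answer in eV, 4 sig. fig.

13.61 eV

For a Coulomb orbit the virial theorem gives K = −E_n.
E_n = −E_R·Z²/n², so K = E_R·Z²/n² = 13.61 × 1²/1² = 13.61 eV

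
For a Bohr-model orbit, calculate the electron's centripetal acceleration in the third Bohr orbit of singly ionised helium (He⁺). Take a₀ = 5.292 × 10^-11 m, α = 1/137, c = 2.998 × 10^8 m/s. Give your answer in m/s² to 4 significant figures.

r = n²a₀/Z = 2.381 × 10^-10 m, v = Zαc/n = 1.459 × 10^6 m/s
a = v²/r = (1.459 × 10^6)² / 2.381 × 10^-10 = 8.937 × 10^21 m/s²

8.937 × 10^21 m/s²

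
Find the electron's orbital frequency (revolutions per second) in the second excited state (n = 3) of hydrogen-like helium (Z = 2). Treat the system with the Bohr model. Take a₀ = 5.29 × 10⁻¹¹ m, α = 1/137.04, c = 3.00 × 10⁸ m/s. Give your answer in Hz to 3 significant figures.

9.76 × 10¹⁴ Hz

r = n²a₀/Z = 2.38 × 10⁻¹⁰ m, v = Zαc/n = 1.46 × 10⁶ m/s
f = v/(2πr) = 9.76 × 10¹⁴ Hz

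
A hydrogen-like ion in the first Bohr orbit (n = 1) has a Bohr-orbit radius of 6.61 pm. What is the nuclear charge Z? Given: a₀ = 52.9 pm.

r_n = n²a₀/Z ⇒ Z = n²a₀/r = 1² × 52.9 / 6.61 ≈ 8.00
Z = 8

8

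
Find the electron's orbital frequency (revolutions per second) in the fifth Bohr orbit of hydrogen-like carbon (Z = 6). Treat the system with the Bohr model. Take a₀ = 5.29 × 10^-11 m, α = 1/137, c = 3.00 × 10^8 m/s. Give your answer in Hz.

1.90 × 10^15 Hz

r = n²a₀/Z = 2.20 × 10^-10 m, v = Zαc/n = 2.63 × 10^6 m/s
f = v/(2πr) = 1.90 × 10^15 Hz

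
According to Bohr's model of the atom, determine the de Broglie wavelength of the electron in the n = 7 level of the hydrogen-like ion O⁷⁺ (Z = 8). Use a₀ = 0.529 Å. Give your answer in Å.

2.91 Å

The Bohr quantisation condition is nλ = 2πr_n.
r_n = n²a₀/Z = 3.24 Å
λ = 2πr_n/n = 2π·3.24/7 = 2.91 Å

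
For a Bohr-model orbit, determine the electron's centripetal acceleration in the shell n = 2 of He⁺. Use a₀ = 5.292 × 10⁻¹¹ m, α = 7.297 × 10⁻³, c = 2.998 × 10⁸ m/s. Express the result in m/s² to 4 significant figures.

r = n²a₀/Z = 1.058 × 10⁻¹⁰ m, v = Zαc/n = 2.188 × 10⁶ m/s
a = v²/r = (2.188 × 10⁶)² / 1.058 × 10⁻¹⁰ = 4.522 × 10²² m/s²

4.522 × 10²² m/s²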